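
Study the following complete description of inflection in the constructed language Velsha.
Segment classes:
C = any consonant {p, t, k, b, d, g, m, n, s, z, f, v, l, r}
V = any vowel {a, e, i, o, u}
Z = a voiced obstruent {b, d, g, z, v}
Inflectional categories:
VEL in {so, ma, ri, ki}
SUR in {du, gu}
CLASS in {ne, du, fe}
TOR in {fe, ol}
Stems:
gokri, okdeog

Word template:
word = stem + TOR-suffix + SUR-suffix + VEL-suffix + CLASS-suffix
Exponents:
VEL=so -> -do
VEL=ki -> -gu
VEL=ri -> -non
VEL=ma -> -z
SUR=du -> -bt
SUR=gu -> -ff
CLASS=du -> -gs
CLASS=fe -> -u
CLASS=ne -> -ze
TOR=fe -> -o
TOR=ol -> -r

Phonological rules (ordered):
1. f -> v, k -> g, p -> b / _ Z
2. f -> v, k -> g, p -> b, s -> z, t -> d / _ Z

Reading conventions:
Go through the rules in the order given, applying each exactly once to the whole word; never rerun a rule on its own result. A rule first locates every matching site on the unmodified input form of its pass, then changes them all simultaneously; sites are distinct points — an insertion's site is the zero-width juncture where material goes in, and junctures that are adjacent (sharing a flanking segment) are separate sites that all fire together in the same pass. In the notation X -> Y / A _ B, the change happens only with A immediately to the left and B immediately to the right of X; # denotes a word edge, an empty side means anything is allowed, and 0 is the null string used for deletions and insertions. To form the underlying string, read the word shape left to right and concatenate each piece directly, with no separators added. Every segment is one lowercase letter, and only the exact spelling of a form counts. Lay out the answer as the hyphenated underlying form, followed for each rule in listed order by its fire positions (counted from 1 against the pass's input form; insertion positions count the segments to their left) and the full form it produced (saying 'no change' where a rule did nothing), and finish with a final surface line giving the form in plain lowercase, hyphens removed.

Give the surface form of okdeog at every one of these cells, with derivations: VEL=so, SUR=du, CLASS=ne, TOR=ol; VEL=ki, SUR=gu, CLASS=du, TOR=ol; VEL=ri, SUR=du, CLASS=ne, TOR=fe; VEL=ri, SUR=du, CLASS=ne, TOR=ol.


cell VEL=so, SUR=du, CLASS=ne, TOR=ol:
underlying: okdeog-r-bt-do-ze
1. f -> v, k -> g, p -> b / _ Z: fires at position(s) 2: ogdeogrbtdoze
2. f -> v, k -> g, p -> b, s -> z, t -> d / _ Z: fires at position(s) 9: ogdeogrbddoze
surface: ogdeogrbddoze

cell VEL=ki, SUR=gu, CLASS=du, TOR=ol:
underlying: okdeog-r-ff-gu-gs
1. f -> v, k -> g, p -> b / _ Z: fires at position(s) 2, 9: ogdeogrfvgugs
2. f -> v, k -> g, p -> b, s -> z, t -> d / _ Z: fires at position(s) 8: ogdeogrvvgugs
surface: ogdeogrvvgugs

cell VEL=ri, SUR=du, CLASS=ne, TOR=fe:
underlying: okdeog-o-bt-non-ze
1. f -> v, k -> g, p -> b / _ Z: fires at position(s) 2: ogdeogobtnonze
2. f -> v, k -> g, p -> b, s -> z, t -> d / _ Z: no change
surface: ogdeogobtnonze

cell VEL=ri, SUR=du, CLASS=ne, TOR=ol:
underlying: okdeog-r-bt-non-ze
1. f -> v, k -> g, p -> b / _ Z: fires at position(s) 2: ogdeogrbtnonze
2. f -> v, k -> g, p -> b, s -> z, t -> d / _ Z: no change
surface: ogdeogrbtnonze


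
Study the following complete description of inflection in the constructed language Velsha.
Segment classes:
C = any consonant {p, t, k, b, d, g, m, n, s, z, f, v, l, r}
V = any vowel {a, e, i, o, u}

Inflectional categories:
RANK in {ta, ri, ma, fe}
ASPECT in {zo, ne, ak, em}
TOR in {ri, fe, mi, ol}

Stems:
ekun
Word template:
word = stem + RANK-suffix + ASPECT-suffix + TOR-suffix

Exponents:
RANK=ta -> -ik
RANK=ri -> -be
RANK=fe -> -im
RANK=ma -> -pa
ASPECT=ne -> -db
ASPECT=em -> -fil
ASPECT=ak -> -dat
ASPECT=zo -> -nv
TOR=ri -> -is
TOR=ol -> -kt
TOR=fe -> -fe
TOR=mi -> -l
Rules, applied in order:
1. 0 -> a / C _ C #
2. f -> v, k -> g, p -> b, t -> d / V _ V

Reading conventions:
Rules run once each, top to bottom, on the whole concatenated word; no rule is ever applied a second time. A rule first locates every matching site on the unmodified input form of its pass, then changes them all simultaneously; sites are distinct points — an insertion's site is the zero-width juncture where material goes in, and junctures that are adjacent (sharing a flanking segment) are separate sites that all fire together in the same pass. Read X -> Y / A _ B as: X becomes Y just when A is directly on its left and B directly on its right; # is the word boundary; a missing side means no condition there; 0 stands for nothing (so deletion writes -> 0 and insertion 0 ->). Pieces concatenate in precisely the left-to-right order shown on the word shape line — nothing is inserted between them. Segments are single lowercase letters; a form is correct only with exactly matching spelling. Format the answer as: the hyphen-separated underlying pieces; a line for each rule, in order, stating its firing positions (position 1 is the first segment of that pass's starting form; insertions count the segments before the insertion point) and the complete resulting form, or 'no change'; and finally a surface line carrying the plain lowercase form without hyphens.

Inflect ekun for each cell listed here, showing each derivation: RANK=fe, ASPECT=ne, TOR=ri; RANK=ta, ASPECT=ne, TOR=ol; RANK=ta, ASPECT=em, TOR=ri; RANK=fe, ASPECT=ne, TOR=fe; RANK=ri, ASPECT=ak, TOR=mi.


cell RANK=fe, ASPECT=ne, TOR=ri:
underlying: ekun-im-db-is
1. 0 -> a / C _ C #: no change
2. f -> v, k -> g, p -> b, t -> d / V _ V: fires at position(s) 2: egunimdbis
surface: egunimdbis

cell RANK=ta, ASPECT=ne, TOR=ol:
underlying: ekun-ik-db-kt
1. 0 -> a / C _ C #: inserts after position(s) 9: ekunikdbkat
2. f -> v, k -> g, p -> b, t -> d / V _ V: fires at position(s) 2: egunikdbkat
surface: egunikdbkat

cell RANK=ta, ASPECT=em, TOR=ri:
underlying: ekun-ik-fil-is
1. 0 -> a / C _ C #: no change
2. f -> v, k -> g, p -> b, t -> d / V _ V: fires at position(s) 2: egunikfilis
surface: egunikfilis

cell RANK=fe, ASPECT=ne, TOR=fe:
underlying: ekun-im-db-fe
1. 0 -> a / C _ C #: no change
2. f -> v, k -> g, p -> b, t -> d / V _ V: fires at position(s) 2: egunimdbfe
surface: egunimdbfe

cell RANK=ri, ASPECT=ak, TOR=mi:
underlying: ekun-be-dat-l
1. 0 -> a / C _ C #: inserts after position(s) 9: ekunbedatal
2. f -> v, k -> g, p -> b, t -> d / V _ V: fires at position(s) 2, 9: egunbedadal
surface: egunbedadal


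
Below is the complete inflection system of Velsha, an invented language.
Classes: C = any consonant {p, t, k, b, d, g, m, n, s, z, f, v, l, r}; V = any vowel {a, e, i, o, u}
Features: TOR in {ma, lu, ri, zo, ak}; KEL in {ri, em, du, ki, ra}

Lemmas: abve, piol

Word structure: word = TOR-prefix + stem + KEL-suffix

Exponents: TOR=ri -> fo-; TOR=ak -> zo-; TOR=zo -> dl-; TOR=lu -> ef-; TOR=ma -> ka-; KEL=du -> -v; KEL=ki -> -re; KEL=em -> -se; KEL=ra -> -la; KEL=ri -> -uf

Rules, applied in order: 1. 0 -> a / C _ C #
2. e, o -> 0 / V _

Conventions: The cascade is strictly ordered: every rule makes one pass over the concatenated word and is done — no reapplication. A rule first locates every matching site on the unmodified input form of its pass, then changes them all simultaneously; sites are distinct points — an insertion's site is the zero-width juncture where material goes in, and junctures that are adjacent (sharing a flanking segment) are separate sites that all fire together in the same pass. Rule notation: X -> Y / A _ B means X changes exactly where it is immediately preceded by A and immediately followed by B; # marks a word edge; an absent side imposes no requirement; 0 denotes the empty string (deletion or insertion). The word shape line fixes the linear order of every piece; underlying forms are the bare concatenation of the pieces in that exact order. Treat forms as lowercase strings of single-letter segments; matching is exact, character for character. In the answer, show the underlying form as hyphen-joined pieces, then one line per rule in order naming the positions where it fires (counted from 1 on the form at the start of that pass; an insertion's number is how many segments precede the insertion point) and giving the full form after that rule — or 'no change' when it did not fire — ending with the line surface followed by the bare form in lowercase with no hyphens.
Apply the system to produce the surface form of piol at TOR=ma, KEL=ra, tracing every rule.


underlying: ka-piol-la
1. 0 -> a / C _ C #: no change
2. e, o -> 0 / V _: fires at position(s) 5: kapilla
surface: kapilla


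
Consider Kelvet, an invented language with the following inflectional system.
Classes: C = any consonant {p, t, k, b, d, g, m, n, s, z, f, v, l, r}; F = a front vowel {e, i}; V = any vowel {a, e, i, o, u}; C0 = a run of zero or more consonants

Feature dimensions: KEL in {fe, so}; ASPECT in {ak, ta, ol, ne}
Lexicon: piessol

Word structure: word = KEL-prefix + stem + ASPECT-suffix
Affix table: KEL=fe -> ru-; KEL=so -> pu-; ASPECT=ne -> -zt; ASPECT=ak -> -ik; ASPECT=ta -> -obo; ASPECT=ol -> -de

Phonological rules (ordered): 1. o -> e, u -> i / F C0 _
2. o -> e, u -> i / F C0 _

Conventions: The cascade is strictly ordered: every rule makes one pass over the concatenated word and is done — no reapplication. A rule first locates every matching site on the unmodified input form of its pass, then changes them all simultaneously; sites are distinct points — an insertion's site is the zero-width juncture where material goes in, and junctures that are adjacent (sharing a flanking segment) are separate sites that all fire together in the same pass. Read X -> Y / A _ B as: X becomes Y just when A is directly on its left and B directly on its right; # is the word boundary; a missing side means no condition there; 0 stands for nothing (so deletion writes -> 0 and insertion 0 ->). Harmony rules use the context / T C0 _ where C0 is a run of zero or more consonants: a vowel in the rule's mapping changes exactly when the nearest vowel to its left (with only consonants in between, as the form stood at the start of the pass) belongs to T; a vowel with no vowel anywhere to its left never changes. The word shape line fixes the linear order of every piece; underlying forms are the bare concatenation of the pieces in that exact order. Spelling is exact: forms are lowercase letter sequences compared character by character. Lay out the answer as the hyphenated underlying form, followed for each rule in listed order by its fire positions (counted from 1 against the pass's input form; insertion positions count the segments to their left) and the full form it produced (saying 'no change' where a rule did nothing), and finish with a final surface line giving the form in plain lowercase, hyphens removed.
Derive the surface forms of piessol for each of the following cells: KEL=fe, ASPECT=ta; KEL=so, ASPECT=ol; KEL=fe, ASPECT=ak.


cell KEL=fe, ASPECT=ta:
underlying: ru-piessol-obo
1. o -> e, u -> i / F C0 _: fires at position(s) 8: rupiesselobo
2. o -> e, u -> i / F C0 _: fires at position(s) 10: rupiesselebo
surface: rupiesselebo

cell KEL=so, ASPECT=ol:
underlying: pu-piessol-de
1. o -> e, u -> i / F C0 _: fires at position(s) 8: pupiesselde
2. o -> e, u -> i / F C0 _: no change
surface: pupiesselde

cell KEL=fe, ASPECT=ak:
underlying: ru-piessol-ik
1. o -> e, u -> i / F C0 _: fires at position(s) 8: rupiesselik
2. o -> e, u -> i / F C0 _: no change
surface: rupiesselik


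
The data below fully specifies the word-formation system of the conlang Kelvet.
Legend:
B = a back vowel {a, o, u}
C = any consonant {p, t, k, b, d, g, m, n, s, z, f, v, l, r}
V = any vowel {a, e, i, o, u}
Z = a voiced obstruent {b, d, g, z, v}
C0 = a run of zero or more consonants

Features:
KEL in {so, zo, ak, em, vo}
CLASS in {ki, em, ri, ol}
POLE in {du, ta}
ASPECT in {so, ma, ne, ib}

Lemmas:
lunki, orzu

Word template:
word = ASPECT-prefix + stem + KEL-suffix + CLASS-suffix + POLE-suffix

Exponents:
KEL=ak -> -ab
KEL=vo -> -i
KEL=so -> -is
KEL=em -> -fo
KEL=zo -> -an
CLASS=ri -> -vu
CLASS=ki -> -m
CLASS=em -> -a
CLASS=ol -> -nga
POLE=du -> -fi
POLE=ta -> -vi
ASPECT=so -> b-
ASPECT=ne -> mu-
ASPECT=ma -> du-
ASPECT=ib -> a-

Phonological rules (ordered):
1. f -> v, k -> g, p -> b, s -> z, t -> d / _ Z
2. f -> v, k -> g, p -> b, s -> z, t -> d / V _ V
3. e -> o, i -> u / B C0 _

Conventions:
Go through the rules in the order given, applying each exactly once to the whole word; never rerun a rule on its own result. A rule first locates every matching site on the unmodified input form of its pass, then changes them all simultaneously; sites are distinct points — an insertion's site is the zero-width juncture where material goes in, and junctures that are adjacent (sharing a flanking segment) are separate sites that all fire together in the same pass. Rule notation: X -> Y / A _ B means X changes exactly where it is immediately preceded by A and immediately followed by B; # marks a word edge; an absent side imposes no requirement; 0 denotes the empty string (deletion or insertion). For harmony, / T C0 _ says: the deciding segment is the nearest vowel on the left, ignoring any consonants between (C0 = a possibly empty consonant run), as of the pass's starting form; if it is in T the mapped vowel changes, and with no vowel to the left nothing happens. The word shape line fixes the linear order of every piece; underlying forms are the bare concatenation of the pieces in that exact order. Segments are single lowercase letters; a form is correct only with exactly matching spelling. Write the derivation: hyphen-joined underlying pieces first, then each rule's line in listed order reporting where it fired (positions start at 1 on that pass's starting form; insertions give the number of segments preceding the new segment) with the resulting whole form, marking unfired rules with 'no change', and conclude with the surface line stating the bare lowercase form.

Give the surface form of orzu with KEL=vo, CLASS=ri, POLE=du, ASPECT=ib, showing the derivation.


underlying: a-orzu-i-vu-fi
1. f -> v, k -> g, p -> b, s -> z, t -> d / _ Z: no change
2. f -> v, k -> g, p -> b, s -> z, t -> d / V _ V: fires at position(s) 9: aorzuivuvi
3. e -> o, i -> u / B C0 _: fires at position(s) 6, 10: aorzuuvuvu
surface: aorzuuvuvu


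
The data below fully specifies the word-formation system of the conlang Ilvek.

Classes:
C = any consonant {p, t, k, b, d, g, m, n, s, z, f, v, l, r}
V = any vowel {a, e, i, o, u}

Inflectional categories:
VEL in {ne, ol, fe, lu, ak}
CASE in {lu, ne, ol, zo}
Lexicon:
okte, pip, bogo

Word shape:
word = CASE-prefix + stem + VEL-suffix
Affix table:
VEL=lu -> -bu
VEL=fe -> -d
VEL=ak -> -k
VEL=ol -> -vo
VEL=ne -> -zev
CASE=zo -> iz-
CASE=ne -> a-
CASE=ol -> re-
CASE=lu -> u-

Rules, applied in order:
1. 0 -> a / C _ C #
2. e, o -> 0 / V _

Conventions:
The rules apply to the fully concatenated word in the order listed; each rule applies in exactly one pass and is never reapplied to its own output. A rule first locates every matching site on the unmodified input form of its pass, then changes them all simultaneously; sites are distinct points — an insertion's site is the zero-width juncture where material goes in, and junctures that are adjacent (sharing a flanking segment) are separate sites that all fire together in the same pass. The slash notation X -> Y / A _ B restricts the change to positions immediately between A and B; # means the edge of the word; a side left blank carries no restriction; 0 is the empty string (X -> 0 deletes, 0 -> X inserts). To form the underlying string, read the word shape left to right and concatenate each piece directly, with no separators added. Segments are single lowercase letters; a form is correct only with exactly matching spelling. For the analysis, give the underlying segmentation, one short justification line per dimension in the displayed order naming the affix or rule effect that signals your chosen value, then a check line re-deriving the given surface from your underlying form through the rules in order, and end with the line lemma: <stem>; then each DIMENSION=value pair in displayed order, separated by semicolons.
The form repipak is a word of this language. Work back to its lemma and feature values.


underlying: re-pip-k
VEL=ak - signalled by the affix -k
CASE=ol - signalled by the affix re-
check: repipk -> repipak -> repipak
lemma: pip; VEL=ak; CASE=ol


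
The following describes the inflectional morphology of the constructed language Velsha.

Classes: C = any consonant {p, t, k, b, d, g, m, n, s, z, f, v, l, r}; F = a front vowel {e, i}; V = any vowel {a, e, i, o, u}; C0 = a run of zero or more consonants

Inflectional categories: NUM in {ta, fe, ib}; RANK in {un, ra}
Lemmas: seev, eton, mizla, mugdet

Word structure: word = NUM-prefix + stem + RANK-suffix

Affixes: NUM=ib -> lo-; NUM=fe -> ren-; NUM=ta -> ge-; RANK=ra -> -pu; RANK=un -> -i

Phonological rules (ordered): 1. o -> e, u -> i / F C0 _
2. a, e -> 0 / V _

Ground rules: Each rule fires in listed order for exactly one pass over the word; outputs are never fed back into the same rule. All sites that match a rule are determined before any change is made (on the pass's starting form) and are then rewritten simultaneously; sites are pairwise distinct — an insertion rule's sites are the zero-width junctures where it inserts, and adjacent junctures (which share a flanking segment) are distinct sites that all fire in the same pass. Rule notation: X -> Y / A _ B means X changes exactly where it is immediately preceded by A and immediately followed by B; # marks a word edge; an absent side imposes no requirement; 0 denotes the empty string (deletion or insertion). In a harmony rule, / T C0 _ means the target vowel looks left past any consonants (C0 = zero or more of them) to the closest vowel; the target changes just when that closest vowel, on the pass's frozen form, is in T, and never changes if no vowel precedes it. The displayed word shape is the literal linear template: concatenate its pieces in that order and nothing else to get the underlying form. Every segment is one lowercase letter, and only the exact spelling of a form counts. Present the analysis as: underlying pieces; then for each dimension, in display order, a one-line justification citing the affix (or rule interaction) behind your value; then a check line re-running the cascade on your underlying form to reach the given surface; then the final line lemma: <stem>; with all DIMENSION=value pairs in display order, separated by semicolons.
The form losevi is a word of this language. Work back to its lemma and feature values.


underlying: lo-seev-i
NUM=ib - signalled by the affix lo-
RANK=un - signalled by the affix -i
check: loseevi -> loseevi -> losevi
lemma: seev; NUM=ib; RANK=un


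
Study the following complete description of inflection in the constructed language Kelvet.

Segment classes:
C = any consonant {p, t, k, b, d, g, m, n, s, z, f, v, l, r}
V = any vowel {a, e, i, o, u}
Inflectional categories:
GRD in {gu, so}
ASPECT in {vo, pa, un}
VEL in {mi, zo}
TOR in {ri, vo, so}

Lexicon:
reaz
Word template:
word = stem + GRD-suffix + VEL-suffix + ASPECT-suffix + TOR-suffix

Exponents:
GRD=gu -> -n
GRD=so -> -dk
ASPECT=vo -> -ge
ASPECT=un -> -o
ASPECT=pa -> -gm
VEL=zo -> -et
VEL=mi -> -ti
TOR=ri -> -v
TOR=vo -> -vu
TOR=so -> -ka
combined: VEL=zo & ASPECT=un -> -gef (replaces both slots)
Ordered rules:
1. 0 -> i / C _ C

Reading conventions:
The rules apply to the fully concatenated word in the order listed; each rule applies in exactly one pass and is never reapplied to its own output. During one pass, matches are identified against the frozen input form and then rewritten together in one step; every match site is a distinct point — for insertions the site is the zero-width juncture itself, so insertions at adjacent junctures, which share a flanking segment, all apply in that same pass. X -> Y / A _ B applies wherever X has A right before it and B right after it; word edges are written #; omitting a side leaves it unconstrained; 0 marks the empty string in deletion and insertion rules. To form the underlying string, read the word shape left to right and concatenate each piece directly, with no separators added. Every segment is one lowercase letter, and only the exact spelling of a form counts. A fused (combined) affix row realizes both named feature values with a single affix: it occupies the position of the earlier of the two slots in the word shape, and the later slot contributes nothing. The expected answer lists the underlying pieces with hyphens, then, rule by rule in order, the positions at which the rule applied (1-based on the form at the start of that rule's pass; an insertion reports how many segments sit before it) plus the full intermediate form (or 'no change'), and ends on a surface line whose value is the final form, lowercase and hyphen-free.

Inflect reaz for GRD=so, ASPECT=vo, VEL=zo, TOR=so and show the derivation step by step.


underlying: reaz-dk-et-ge-ka
1. 0 -> i / C _ C: inserts after position(s) 4, 5, 8: reazidiketigeka
surface: reazidiketigeka


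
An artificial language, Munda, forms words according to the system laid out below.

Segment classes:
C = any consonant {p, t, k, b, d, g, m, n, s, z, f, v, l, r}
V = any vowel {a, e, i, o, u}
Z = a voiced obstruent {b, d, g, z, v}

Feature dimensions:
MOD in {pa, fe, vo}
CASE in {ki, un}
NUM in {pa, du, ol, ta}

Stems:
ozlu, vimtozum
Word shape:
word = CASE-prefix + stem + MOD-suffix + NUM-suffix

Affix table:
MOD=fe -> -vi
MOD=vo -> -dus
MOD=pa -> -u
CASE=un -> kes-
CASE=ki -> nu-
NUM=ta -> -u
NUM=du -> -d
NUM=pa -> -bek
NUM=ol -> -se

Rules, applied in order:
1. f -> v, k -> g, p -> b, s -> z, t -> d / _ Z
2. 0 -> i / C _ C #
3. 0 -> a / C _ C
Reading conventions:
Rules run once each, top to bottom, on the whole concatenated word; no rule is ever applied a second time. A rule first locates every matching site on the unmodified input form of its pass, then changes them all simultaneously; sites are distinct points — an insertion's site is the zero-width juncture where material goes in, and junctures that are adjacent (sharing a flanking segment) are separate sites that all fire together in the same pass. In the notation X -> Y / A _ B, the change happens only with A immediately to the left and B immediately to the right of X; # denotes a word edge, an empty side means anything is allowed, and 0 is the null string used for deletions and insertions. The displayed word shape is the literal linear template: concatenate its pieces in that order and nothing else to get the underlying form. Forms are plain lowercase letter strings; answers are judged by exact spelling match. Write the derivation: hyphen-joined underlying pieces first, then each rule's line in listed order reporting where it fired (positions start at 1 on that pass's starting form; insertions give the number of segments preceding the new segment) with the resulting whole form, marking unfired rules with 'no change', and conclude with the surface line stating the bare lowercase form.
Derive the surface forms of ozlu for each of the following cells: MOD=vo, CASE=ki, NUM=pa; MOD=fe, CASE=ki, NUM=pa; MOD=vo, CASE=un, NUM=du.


cell MOD=vo, CASE=ki, NUM=pa:
underlying: nu-ozlu-dus-bek
1. f -> v, k -> g, p -> b, s -> z, t -> d / _ Z: fires at position(s) 9: nuozluduzbek
2. 0 -> i / C _ C #: no change
3. 0 -> a / C _ C: inserts after position(s) 4, 9: nuozaluduzabek
surface: nuozaluduzabek

cell MOD=fe, CASE=ki, NUM=pa:
underlying: nu-ozlu-vi-bek
1. f -> v, k -> g, p -> b, s -> z, t -> d / _ Z: no change
2. 0 -> i / C _ C #: no change
3. 0 -> a / C _ C: inserts after position(s) 4: nuozaluvibek
surface: nuozaluvibek

cell MOD=vo, CASE=un, NUM=du:
underlying: kes-ozlu-dus-d
1. f -> v, k -> g, p -> b, s -> z, t -> d / _ Z: fires at position(s) 10: kesozluduzd
2. 0 -> i / C _ C #: inserts after position(s) 10: kesozluduzid
3. 0 -> a / C _ C: inserts after position(s) 5: kesozaluduzid
surface: kesozaluduzid


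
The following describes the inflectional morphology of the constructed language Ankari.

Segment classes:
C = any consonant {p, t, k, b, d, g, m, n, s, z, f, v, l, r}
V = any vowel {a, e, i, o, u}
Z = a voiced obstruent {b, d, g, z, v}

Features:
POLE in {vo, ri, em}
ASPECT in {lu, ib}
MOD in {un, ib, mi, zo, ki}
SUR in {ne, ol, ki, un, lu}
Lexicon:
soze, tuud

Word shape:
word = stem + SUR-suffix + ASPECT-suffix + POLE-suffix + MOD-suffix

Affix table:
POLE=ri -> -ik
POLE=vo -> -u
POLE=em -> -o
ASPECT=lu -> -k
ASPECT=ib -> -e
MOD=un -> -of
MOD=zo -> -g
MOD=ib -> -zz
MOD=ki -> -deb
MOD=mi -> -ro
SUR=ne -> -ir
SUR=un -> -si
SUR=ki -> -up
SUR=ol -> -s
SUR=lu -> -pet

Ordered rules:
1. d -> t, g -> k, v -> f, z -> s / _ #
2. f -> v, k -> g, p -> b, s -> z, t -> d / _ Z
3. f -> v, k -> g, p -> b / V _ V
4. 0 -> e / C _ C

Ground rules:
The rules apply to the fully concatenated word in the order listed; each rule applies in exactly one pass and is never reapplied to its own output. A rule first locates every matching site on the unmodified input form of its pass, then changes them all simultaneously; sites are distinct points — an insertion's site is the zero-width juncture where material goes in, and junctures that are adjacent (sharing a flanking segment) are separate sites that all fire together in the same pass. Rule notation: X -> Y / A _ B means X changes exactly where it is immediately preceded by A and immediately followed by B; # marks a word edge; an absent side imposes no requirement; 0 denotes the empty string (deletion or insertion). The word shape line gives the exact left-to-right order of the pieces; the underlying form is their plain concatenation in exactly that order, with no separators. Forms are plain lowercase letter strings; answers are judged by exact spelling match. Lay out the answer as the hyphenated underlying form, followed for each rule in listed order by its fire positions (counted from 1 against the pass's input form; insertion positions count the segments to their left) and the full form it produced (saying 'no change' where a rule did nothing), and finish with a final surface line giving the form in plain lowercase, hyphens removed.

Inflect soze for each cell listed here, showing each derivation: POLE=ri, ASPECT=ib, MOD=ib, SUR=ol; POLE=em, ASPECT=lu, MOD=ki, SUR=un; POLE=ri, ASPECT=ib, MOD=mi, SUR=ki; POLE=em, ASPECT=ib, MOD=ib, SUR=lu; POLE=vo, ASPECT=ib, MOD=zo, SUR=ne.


cell POLE=ri, ASPECT=ib, MOD=ib, SUR=ol:
underlying: soze-s-e-ik-zz
1. d -> t, g -> k, v -> f, z -> s / _ #: fires at position(s) 10: sozeseikzs
2. f -> v, k -> g, p -> b, s -> z, t -> d / _ Z: fires at position(s) 8: sozeseigzs
3. f -> v, k -> g, p -> b / V _ V: no change
4. 0 -> e / C _ C: inserts after position(s) 8, 9: sozeseigezes
surface: sozeseigezes

cell POLE=em, ASPECT=lu, MOD=ki, SUR=un:
underlying: soze-si-k-o-deb
1. d -> t, g -> k, v -> f, z -> s / _ #: no change
2. f -> v, k -> g, p -> b, s -> z, t -> d / _ Z: no change
3. f -> v, k -> g, p -> b / V _ V: fires at position(s) 7: sozesigodeb
4. 0 -> e / C _ C: no change
surface: sozesigodeb

cell POLE=ri, ASPECT=ib, MOD=mi, SUR=ki:
underlying: soze-up-e-ik-ro
1. d -> t, g -> k, v -> f, z -> s / _ #: no change
2. f -> v, k -> g, p -> b, s -> z, t -> d / _ Z: no change
3. f -> v, k -> g, p -> b / V _ V: fires at position(s) 6: sozeubeikro
4. 0 -> e / C _ C: inserts after position(s) 9: sozeubeikero
surface: sozeubeikero

cell POLE=em, ASPECT=ib, MOD=ib, SUR=lu:
underlying: soze-pet-e-o-zz
1. d -> t, g -> k, v -> f, z -> s / _ #: fires at position(s) 11: sozepeteozs
2. f -> v, k -> g, p -> b, s -> z, t -> d / _ Z: no change
3. f -> v, k -> g, p -> b / V _ V: fires at position(s) 5: sozebeteozs
4. 0 -> e / C _ C: inserts after position(s) 10: sozebeteozes
surface: sozebeteozes

cell POLE=vo, ASPECT=ib, MOD=zo, SUR=ne:
underlying: soze-ir-e-u-g
1. d -> t, g -> k, v -> f, z -> s / _ #: fires at position(s) 9: sozeireuk
2. f -> v, k -> g, p -> b, s -> z, t -> d / _ Z: no change
3. f -> v, k -> g, p -> b / V _ V: no change
4. 0 -> e / C _ C: no change
surface: sozeireuk


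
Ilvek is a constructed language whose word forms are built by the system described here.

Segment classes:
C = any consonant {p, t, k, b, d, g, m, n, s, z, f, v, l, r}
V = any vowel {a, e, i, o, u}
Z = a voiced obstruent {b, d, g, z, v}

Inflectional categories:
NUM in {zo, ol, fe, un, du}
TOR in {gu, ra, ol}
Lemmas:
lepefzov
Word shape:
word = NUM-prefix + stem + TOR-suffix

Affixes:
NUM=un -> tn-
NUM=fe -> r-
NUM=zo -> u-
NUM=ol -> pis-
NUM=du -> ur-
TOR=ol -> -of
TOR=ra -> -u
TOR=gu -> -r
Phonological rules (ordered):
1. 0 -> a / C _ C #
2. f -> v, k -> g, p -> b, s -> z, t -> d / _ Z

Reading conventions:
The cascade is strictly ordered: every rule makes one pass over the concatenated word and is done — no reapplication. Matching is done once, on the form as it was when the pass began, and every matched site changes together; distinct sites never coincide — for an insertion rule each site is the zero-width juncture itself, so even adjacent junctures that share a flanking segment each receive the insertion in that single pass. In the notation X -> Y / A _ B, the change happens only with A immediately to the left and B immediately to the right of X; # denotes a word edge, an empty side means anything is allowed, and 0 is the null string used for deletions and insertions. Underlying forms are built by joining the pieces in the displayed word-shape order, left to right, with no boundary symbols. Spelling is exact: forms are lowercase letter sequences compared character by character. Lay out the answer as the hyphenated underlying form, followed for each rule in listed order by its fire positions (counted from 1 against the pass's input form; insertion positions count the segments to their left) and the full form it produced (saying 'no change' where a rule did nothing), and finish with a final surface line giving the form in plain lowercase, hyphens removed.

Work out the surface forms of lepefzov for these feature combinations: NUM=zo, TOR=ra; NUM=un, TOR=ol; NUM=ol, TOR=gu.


cell NUM=zo, TOR=ra:
underlying: u-lepefzov-u
1. 0 -> a / C _ C #: no change
2. f -> v, k -> g, p -> b, s -> z, t -> d / _ Z: fires at position(s) 6: ulepevzovu
surface: ulepevzovu

cell NUM=un, TOR=ol:
underlying: tn-lepefzov-of
1. 0 -> a / C _ C #: no change
2. f -> v, k -> g, p -> b, s -> z, t -> d / _ Z: fires at position(s) 7: tnlepevzovof
surface: tnlepevzovof

cell NUM=ol, TOR=gu:
underlying: pis-lepefzov-r
1. 0 -> a / C _ C #: inserts after position(s) 11: pislepefzovar
2. f -> v, k -> g, p -> b, s -> z, t -> d / _ Z: fires at position(s) 8: pislepevzovar
surface: pislepevzovar


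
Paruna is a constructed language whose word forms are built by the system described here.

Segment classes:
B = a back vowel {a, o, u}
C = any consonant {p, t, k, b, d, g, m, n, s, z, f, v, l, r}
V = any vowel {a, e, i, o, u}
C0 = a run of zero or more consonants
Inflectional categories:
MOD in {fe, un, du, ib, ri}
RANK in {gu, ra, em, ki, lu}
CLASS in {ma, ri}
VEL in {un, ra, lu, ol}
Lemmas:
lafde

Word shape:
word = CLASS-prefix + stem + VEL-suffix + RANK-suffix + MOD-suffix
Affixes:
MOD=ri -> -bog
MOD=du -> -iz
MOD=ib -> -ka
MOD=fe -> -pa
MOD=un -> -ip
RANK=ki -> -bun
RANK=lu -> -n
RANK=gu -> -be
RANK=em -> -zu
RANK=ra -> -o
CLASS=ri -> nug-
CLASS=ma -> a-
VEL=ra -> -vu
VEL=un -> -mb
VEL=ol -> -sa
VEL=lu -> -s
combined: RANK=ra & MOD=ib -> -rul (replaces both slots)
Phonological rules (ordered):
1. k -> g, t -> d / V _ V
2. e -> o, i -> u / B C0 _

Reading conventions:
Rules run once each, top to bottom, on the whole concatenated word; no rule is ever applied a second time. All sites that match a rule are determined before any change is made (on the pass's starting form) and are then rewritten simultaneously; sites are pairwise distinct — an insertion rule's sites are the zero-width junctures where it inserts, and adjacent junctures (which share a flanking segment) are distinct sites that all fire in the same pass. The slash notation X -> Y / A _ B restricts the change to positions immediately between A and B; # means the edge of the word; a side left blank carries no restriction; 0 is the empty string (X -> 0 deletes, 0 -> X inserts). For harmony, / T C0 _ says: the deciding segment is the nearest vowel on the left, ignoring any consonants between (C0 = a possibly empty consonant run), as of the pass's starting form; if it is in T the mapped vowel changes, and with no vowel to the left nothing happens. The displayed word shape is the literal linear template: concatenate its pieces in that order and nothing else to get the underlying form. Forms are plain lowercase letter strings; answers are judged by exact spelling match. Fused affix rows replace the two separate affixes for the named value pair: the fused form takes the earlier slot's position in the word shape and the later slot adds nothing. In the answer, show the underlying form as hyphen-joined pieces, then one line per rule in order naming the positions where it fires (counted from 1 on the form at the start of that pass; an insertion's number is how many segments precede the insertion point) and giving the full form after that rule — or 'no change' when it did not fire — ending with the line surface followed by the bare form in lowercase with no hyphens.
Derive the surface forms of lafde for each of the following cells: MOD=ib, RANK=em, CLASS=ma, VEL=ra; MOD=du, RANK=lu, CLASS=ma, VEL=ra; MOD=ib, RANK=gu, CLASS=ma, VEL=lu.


cell MOD=ib, RANK=em, CLASS=ma, VEL=ra:
underlying: a-lafde-vu-zu-ka
1. k -> g, t -> d / V _ V: fires at position(s) 11: alafdevuzuga
2. e -> o, i -> u / B C0 _: fires at position(s) 6: alafdovuzuga
surface: alafdovuzuga

cell MOD=du, RANK=lu, CLASS=ma, VEL=ra:
underlying: a-lafde-vu-n-iz
1. k -> g, t -> d / V _ V: no change
2. e -> o, i -> u / B C0 _: fires at position(s) 6, 10: alafdovunuz
surface: alafdovunuz

cell MOD=ib, RANK=gu, CLASS=ma, VEL=lu:
underlying: a-lafde-s-be-ka
1. k -> g, t -> d / V _ V: fires at position(s) 10: alafdesbega
2. e -> o, i -> u / B C0 _: fires at position(s) 6: alafdosbega
surface: alafdosbega


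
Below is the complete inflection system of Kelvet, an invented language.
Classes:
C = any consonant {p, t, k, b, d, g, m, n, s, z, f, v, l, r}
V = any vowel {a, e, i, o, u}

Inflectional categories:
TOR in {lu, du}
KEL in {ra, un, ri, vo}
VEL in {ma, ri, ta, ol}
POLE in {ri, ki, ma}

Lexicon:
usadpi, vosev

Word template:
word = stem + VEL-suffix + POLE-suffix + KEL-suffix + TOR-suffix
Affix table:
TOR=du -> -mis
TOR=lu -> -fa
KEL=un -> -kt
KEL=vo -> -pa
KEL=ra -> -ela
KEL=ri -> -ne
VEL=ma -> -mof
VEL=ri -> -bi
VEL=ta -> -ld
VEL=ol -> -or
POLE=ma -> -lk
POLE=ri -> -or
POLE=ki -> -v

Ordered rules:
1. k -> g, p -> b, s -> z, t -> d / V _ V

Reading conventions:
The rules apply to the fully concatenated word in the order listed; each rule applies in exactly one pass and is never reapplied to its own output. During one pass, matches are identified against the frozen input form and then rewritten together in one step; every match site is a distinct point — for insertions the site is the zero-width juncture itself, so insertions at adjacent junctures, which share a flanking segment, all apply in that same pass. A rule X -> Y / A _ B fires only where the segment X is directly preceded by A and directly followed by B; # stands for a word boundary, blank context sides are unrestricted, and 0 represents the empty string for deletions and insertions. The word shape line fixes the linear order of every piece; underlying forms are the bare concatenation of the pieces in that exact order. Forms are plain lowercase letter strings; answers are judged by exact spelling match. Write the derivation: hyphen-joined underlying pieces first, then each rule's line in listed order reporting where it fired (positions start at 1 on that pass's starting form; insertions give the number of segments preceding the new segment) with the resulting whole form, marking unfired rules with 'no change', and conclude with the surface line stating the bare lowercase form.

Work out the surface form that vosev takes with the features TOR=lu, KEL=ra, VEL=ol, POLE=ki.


underlying: vosev-or-v-ela-fa
1. k -> g, p -> b, s -> z, t -> d / V _ V: fires at position(s) 3: vozevorvelafa
surface: vozevorvelafa


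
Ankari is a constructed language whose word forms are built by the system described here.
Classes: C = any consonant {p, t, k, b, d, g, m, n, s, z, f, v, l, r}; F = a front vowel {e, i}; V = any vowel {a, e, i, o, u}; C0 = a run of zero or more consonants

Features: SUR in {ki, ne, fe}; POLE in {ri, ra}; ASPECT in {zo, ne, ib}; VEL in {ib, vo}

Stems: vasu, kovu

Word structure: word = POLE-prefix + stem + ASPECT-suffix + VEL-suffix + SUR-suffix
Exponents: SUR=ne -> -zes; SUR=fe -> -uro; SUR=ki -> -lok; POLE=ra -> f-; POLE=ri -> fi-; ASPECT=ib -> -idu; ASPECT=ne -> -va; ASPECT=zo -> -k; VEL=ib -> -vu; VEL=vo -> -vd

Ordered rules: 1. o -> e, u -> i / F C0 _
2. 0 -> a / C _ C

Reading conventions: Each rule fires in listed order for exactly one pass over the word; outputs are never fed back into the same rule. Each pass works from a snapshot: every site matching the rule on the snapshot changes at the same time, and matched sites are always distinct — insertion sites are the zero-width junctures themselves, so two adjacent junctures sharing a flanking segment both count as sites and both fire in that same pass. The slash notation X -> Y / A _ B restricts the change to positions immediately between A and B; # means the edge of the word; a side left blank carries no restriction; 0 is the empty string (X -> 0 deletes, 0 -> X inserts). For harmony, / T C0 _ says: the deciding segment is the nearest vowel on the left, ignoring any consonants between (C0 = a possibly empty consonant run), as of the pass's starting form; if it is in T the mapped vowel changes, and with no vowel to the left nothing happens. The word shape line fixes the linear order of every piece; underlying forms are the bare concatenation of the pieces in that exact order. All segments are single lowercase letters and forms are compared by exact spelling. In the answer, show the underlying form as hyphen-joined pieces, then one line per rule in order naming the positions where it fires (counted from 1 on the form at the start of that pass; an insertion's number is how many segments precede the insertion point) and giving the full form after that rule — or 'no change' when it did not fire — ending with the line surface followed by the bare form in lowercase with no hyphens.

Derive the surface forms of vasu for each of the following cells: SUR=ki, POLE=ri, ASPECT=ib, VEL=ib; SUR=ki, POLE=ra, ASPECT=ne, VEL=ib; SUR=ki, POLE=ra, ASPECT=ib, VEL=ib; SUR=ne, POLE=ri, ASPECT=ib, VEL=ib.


cell SUR=ki, POLE=ri, ASPECT=ib, VEL=ib:
underlying: fi-vasu-idu-vu-lok
1. o -> e, u -> i / F C0 _: fires at position(s) 9: fivasuidivulok
2. 0 -> a / C _ C: no change
surface: fivasuidivulok

cell SUR=ki, POLE=ra, ASPECT=ne, VEL=ib:
underlying: f-vasu-va-vu-lok
1. o -> e, u -> i / F C0 _: no change
2. 0 -> a / C _ C: inserts after position(s) 1: favasuvavulok
surface: favasuvavulok

cell SUR=ki, POLE=ra, ASPECT=ib, VEL=ib:
underlying: f-vasu-idu-vu-lok
1. o -> e, u -> i / F C0 _: fires at position(s) 8: fvasuidivulok
2. 0 -> a / C _ C: inserts after position(s) 1: favasuidivulok
surface: favasuidivulok

cell SUR=ne, POLE=ri, ASPECT=ib, VEL=ib:
underlying: fi-vasu-idu-vu-zes
1. o -> e, u -> i / F C0 _: fires at position(s) 9: fivasuidivuzes
2. 0 -> a / C _ C: no change
surface: fivasuidivuzes


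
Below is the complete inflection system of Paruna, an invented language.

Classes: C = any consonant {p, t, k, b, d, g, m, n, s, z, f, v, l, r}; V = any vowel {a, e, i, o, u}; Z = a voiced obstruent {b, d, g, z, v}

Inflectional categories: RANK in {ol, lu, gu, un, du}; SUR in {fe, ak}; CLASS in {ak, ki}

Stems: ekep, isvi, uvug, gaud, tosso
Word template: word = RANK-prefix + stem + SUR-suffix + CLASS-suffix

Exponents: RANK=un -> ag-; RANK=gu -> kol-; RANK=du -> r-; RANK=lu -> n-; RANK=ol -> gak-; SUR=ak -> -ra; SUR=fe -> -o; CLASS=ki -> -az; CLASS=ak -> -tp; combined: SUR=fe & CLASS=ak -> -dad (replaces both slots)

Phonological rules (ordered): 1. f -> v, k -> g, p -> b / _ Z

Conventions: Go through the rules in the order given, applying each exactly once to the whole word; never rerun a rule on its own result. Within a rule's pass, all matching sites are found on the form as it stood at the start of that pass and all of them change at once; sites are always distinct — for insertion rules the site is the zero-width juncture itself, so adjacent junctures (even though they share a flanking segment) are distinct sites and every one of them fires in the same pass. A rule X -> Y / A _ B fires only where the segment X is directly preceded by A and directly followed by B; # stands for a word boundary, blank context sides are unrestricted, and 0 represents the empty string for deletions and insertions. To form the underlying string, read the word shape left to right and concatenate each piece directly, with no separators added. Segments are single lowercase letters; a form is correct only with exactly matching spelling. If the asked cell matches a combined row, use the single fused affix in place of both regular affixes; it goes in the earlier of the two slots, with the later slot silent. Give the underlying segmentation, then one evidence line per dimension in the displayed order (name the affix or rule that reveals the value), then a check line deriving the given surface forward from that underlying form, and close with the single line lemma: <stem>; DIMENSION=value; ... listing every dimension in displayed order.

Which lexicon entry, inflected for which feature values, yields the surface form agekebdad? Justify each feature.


underlying: ag-ekep-dad
RANK=un - signalled by the affix ag-
SUR=fe - signalled by the combined affix row
CLASS=ak - signalled by the combined affix row
check: agekepdad -> agekebdad
lemma: ekep; RANK=un; SUR=fe; CLASS=ak
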